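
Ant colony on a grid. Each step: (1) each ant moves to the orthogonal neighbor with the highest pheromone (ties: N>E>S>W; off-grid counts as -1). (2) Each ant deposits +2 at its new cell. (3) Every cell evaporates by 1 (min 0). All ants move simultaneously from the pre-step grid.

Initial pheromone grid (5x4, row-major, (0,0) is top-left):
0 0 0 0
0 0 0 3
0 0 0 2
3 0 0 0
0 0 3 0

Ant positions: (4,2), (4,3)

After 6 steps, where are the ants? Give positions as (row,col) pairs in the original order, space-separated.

Step 1: ant0:(4,2)->N->(3,2) | ant1:(4,3)->W->(4,2)
  grid max=4 at (4,2)
Step 2: ant0:(3,2)->S->(4,2) | ant1:(4,2)->N->(3,2)
  grid max=5 at (4,2)
Step 3: ant0:(4,2)->N->(3,2) | ant1:(3,2)->S->(4,2)
  grid max=6 at (4,2)
Step 4: ant0:(3,2)->S->(4,2) | ant1:(4,2)->N->(3,2)
  grid max=7 at (4,2)
Step 5: ant0:(4,2)->N->(3,2) | ant1:(3,2)->S->(4,2)
  grid max=8 at (4,2)
Step 6: ant0:(3,2)->S->(4,2) | ant1:(4,2)->N->(3,2)
  grid max=9 at (4,2)

(4,2) (3,2)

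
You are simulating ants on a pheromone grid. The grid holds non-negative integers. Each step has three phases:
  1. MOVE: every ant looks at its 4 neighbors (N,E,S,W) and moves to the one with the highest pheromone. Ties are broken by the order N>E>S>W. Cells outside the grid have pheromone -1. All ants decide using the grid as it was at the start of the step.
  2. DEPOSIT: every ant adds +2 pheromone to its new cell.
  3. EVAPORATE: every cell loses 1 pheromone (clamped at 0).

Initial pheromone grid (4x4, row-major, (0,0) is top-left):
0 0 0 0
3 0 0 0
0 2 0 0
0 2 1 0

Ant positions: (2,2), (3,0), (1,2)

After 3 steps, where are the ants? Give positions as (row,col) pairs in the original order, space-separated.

Step 1: ant0:(2,2)->W->(2,1) | ant1:(3,0)->E->(3,1) | ant2:(1,2)->N->(0,2)
  grid max=3 at (2,1)
Step 2: ant0:(2,1)->S->(3,1) | ant1:(3,1)->N->(2,1) | ant2:(0,2)->E->(0,3)
  grid max=4 at (2,1)
Step 3: ant0:(3,1)->N->(2,1) | ant1:(2,1)->S->(3,1) | ant2:(0,3)->S->(1,3)
  grid max=5 at (2,1)

(2,1) (3,1) (1,3)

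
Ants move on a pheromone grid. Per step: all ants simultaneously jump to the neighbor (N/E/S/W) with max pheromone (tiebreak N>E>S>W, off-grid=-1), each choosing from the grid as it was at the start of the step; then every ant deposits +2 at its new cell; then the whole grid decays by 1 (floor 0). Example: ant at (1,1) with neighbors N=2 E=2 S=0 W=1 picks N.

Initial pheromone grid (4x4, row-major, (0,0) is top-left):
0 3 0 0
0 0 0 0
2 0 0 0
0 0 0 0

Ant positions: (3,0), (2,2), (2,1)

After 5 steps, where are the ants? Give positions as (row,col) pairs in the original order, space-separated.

Step 1: ant0:(3,0)->N->(2,0) | ant1:(2,2)->N->(1,2) | ant2:(2,1)->W->(2,0)
  grid max=5 at (2,0)
Step 2: ant0:(2,0)->N->(1,0) | ant1:(1,2)->N->(0,2) | ant2:(2,0)->N->(1,0)
  grid max=4 at (2,0)
Step 3: ant0:(1,0)->S->(2,0) | ant1:(0,2)->W->(0,1) | ant2:(1,0)->S->(2,0)
  grid max=7 at (2,0)
Step 4: ant0:(2,0)->N->(1,0) | ant1:(0,1)->E->(0,2) | ant2:(2,0)->N->(1,0)
  grid max=6 at (2,0)
Step 5: ant0:(1,0)->S->(2,0) | ant1:(0,2)->W->(0,1) | ant2:(1,0)->S->(2,0)
  grid max=9 at (2,0)

(2,0) (0,1) (2,0)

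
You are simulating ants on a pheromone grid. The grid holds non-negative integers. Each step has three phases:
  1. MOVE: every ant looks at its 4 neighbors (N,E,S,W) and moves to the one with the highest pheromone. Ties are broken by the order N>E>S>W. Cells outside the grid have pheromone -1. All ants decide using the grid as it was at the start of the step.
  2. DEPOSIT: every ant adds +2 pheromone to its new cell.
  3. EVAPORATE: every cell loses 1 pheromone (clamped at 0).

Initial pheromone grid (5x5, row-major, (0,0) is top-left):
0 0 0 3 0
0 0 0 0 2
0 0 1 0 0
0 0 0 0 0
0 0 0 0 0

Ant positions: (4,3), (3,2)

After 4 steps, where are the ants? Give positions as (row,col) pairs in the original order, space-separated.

Step 1: ant0:(4,3)->N->(3,3) | ant1:(3,2)->N->(2,2)
  grid max=2 at (0,3)
Step 2: ant0:(3,3)->N->(2,3) | ant1:(2,2)->N->(1,2)
  grid max=1 at (0,3)
Step 3: ant0:(2,3)->W->(2,2) | ant1:(1,2)->S->(2,2)
  grid max=4 at (2,2)
Step 4: ant0:(2,2)->N->(1,2) | ant1:(2,2)->N->(1,2)
  grid max=3 at (1,2)

(1,2) (1,2)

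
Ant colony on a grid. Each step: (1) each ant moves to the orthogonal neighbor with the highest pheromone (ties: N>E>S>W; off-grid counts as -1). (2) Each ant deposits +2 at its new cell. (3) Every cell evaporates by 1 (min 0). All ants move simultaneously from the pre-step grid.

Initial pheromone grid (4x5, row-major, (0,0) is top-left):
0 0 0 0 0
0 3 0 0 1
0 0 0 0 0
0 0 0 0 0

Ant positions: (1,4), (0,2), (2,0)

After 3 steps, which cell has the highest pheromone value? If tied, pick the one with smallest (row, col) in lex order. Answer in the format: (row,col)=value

Step 1: ant0:(1,4)->N->(0,4) | ant1:(0,2)->E->(0,3) | ant2:(2,0)->N->(1,0)
  grid max=2 at (1,1)
Step 2: ant0:(0,4)->W->(0,3) | ant1:(0,3)->E->(0,4) | ant2:(1,0)->E->(1,1)
  grid max=3 at (1,1)
Step 3: ant0:(0,3)->E->(0,4) | ant1:(0,4)->W->(0,3) | ant2:(1,1)->N->(0,1)
  grid max=3 at (0,3)
Final grid:
  0 1 0 3 3
  0 2 0 0 0
  0 0 0 0 0
  0 0 0 0 0
Max pheromone 3 at (0,3)

Answer: (0,3)=3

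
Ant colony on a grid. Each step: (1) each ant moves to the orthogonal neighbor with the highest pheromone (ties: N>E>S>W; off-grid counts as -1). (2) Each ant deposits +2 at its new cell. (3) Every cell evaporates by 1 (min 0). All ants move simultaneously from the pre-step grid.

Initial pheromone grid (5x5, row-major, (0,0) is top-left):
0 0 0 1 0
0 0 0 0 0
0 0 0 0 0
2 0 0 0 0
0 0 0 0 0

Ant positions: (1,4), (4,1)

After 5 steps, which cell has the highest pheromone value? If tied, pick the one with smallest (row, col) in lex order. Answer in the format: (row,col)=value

Answer: (0,4)=1

Derivation:
Step 1: ant0:(1,4)->N->(0,4) | ant1:(4,1)->N->(3,1)
  grid max=1 at (0,4)
Step 2: ant0:(0,4)->S->(1,4) | ant1:(3,1)->W->(3,0)
  grid max=2 at (3,0)
Step 3: ant0:(1,4)->N->(0,4) | ant1:(3,0)->N->(2,0)
  grid max=1 at (0,4)
Step 4: ant0:(0,4)->S->(1,4) | ant1:(2,0)->S->(3,0)
  grid max=2 at (3,0)
Step 5: ant0:(1,4)->N->(0,4) | ant1:(3,0)->N->(2,0)
  grid max=1 at (0,4)
Final grid:
  0 0 0 0 1
  0 0 0 0 0
  1 0 0 0 0
  1 0 0 0 0
  0 0 0 0 0
Max pheromone 1 at (0,4)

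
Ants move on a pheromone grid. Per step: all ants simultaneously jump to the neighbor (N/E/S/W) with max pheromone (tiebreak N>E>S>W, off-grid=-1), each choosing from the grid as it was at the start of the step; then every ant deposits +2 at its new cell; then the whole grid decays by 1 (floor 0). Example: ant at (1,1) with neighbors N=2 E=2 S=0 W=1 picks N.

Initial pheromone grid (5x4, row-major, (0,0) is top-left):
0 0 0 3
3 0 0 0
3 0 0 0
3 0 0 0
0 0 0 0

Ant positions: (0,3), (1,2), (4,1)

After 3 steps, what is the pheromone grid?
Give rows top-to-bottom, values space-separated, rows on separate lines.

After step 1: ants at (1,3),(0,2),(3,1)
  0 0 1 2
  2 0 0 1
  2 0 0 0
  2 1 0 0
  0 0 0 0
After step 2: ants at (0,3),(0,3),(3,0)
  0 0 0 5
  1 0 0 0
  1 0 0 0
  3 0 0 0
  0 0 0 0
After step 3: ants at (1,3),(1,3),(2,0)
  0 0 0 4
  0 0 0 3
  2 0 0 0
  2 0 0 0
  0 0 0 0

0 0 0 4
0 0 0 3
2 0 0 0
2 0 0 0
0 0 0 0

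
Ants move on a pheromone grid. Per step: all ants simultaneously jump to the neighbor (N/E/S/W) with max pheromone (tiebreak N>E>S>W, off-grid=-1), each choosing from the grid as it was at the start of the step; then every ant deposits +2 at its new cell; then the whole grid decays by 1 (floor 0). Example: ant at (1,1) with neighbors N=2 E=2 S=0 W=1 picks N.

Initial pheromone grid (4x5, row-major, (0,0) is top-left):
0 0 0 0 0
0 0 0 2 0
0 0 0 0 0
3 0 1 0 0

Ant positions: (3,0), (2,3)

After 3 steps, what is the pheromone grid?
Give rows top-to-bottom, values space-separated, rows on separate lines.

After step 1: ants at (2,0),(1,3)
  0 0 0 0 0
  0 0 0 3 0
  1 0 0 0 0
  2 0 0 0 0
After step 2: ants at (3,0),(0,3)
  0 0 0 1 0
  0 0 0 2 0
  0 0 0 0 0
  3 0 0 0 0
After step 3: ants at (2,0),(1,3)
  0 0 0 0 0
  0 0 0 3 0
  1 0 0 0 0
  2 0 0 0 0

0 0 0 0 0
0 0 0 3 0
1 0 0 0 0
2 0 0 0 0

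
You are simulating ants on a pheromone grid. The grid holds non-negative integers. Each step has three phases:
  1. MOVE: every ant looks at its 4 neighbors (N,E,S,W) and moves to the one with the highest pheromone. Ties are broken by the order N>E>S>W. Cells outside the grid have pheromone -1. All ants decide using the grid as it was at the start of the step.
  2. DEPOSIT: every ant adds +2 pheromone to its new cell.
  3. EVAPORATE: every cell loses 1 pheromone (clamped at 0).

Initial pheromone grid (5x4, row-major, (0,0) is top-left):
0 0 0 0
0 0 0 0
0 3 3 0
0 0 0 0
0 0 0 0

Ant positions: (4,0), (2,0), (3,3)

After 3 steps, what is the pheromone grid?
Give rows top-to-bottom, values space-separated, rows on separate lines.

After step 1: ants at (3,0),(2,1),(2,3)
  0 0 0 0
  0 0 0 0
  0 4 2 1
  1 0 0 0
  0 0 0 0
After step 2: ants at (2,0),(2,2),(2,2)
  0 0 0 0
  0 0 0 0
  1 3 5 0
  0 0 0 0
  0 0 0 0
After step 3: ants at (2,1),(2,1),(2,1)
  0 0 0 0
  0 0 0 0
  0 8 4 0
  0 0 0 0
  0 0 0 0

0 0 0 0
0 0 0 0
0 8 4 0
0 0 0 0
0 0 0 0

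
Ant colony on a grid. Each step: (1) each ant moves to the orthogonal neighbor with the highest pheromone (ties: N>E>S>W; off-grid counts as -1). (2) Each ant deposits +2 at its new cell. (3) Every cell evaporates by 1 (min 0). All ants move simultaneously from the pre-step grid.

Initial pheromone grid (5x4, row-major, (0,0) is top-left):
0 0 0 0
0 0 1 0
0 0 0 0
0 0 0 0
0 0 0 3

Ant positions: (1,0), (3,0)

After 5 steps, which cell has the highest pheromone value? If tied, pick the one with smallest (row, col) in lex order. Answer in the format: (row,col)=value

Answer: (0,2)=1

Derivation:
Step 1: ant0:(1,0)->N->(0,0) | ant1:(3,0)->N->(2,0)
  grid max=2 at (4,3)
Step 2: ant0:(0,0)->E->(0,1) | ant1:(2,0)->N->(1,0)
  grid max=1 at (0,1)
Step 3: ant0:(0,1)->E->(0,2) | ant1:(1,0)->N->(0,0)
  grid max=1 at (0,0)
Step 4: ant0:(0,2)->E->(0,3) | ant1:(0,0)->E->(0,1)
  grid max=1 at (0,1)
Step 5: ant0:(0,3)->S->(1,3) | ant1:(0,1)->E->(0,2)
  grid max=1 at (0,2)
Final grid:
  0 0 1 0
  0 0 0 1
  0 0 0 0
  0 0 0 0
  0 0 0 0
Max pheromone 1 at (0,2)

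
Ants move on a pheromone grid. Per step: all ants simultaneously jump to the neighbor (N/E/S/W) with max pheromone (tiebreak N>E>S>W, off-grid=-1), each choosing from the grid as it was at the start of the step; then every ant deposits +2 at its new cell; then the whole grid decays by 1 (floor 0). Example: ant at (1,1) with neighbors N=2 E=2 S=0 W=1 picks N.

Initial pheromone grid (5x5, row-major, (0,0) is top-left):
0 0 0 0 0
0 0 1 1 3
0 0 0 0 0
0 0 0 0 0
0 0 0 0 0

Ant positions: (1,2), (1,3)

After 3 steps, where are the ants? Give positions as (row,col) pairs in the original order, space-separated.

Step 1: ant0:(1,2)->E->(1,3) | ant1:(1,3)->E->(1,4)
  grid max=4 at (1,4)
Step 2: ant0:(1,3)->E->(1,4) | ant1:(1,4)->W->(1,3)
  grid max=5 at (1,4)
Step 3: ant0:(1,4)->W->(1,3) | ant1:(1,3)->E->(1,4)
  grid max=6 at (1,4)

(1,3) (1,4)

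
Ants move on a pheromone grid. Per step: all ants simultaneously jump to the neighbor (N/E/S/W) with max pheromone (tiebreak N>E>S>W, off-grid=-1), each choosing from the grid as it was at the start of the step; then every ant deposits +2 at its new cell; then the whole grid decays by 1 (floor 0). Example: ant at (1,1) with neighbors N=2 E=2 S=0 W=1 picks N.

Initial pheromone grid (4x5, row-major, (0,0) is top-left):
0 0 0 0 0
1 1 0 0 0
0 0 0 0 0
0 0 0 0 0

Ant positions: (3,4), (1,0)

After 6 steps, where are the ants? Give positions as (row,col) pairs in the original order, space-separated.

Step 1: ant0:(3,4)->N->(2,4) | ant1:(1,0)->E->(1,1)
  grid max=2 at (1,1)
Step 2: ant0:(2,4)->N->(1,4) | ant1:(1,1)->N->(0,1)
  grid max=1 at (0,1)
Step 3: ant0:(1,4)->N->(0,4) | ant1:(0,1)->S->(1,1)
  grid max=2 at (1,1)
Step 4: ant0:(0,4)->S->(1,4) | ant1:(1,1)->N->(0,1)
  grid max=1 at (0,1)
Step 5: ant0:(1,4)->N->(0,4) | ant1:(0,1)->S->(1,1)
  grid max=2 at (1,1)
Step 6: ant0:(0,4)->S->(1,4) | ant1:(1,1)->N->(0,1)
  grid max=1 at (0,1)

(1,4) (0,1)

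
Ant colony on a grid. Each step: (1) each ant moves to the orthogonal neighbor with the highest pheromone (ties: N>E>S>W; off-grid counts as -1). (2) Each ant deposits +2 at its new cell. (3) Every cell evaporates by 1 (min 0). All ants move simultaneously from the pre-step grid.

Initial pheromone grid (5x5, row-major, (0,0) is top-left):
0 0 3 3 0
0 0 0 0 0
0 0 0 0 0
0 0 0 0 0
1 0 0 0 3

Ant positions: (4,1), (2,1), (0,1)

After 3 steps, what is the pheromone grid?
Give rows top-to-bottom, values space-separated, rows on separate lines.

After step 1: ants at (4,0),(1,1),(0,2)
  0 0 4 2 0
  0 1 0 0 0
  0 0 0 0 0
  0 0 0 0 0
  2 0 0 0 2
After step 2: ants at (3,0),(0,1),(0,3)
  0 1 3 3 0
  0 0 0 0 0
  0 0 0 0 0
  1 0 0 0 0
  1 0 0 0 1
After step 3: ants at (4,0),(0,2),(0,2)
  0 0 6 2 0
  0 0 0 0 0
  0 0 0 0 0
  0 0 0 0 0
  2 0 0 0 0

0 0 6 2 0
0 0 0 0 0
0 0 0 0 0
0 0 0 0 0
2 0 0 0 0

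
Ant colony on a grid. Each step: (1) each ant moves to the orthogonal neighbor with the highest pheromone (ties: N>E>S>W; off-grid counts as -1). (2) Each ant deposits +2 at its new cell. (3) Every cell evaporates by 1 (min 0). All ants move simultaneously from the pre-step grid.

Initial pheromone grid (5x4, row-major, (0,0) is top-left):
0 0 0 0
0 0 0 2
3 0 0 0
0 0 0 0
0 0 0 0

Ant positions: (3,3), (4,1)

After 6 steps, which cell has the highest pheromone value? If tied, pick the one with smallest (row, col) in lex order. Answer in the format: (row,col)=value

Step 1: ant0:(3,3)->N->(2,3) | ant1:(4,1)->N->(3,1)
  grid max=2 at (2,0)
Step 2: ant0:(2,3)->N->(1,3) | ant1:(3,1)->N->(2,1)
  grid max=2 at (1,3)
Step 3: ant0:(1,3)->N->(0,3) | ant1:(2,1)->W->(2,0)
  grid max=2 at (2,0)
Step 4: ant0:(0,3)->S->(1,3) | ant1:(2,0)->N->(1,0)
  grid max=2 at (1,3)
Step 5: ant0:(1,3)->N->(0,3) | ant1:(1,0)->S->(2,0)
  grid max=2 at (2,0)
Step 6: ant0:(0,3)->S->(1,3) | ant1:(2,0)->N->(1,0)
  grid max=2 at (1,3)
Final grid:
  0 0 0 0
  1 0 0 2
  1 0 0 0
  0 0 0 0
  0 0 0 0
Max pheromone 2 at (1,3)

Answer: (1,3)=2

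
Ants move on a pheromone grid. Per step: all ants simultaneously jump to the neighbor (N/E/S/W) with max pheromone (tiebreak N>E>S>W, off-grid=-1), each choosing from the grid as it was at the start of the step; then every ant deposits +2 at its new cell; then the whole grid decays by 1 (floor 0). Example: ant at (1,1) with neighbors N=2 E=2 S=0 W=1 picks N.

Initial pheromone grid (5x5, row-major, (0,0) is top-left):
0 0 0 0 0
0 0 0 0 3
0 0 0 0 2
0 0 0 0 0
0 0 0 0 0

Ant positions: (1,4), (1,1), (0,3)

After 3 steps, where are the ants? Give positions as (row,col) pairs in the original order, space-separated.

Step 1: ant0:(1,4)->S->(2,4) | ant1:(1,1)->N->(0,1) | ant2:(0,3)->E->(0,4)
  grid max=3 at (2,4)
Step 2: ant0:(2,4)->N->(1,4) | ant1:(0,1)->E->(0,2) | ant2:(0,4)->S->(1,4)
  grid max=5 at (1,4)
Step 3: ant0:(1,4)->S->(2,4) | ant1:(0,2)->E->(0,3) | ant2:(1,4)->S->(2,4)
  grid max=5 at (2,4)

(2,4) (0,3) (2,4)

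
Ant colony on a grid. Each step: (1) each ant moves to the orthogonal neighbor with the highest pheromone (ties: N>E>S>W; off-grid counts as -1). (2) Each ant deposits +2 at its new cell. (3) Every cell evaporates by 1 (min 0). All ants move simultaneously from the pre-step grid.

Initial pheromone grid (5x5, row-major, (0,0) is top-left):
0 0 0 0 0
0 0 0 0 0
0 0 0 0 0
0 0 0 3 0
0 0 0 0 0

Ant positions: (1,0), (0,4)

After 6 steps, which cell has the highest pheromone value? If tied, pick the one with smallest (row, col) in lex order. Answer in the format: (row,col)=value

Step 1: ant0:(1,0)->N->(0,0) | ant1:(0,4)->S->(1,4)
  grid max=2 at (3,3)
Step 2: ant0:(0,0)->E->(0,1) | ant1:(1,4)->N->(0,4)
  grid max=1 at (0,1)
Step 3: ant0:(0,1)->E->(0,2) | ant1:(0,4)->S->(1,4)
  grid max=1 at (0,2)
Step 4: ant0:(0,2)->E->(0,3) | ant1:(1,4)->N->(0,4)
  grid max=1 at (0,3)
Step 5: ant0:(0,3)->E->(0,4) | ant1:(0,4)->W->(0,3)
  grid max=2 at (0,3)
Step 6: ant0:(0,4)->W->(0,3) | ant1:(0,3)->E->(0,4)
  grid max=3 at (0,3)
Final grid:
  0 0 0 3 3
  0 0 0 0 0
  0 0 0 0 0
  0 0 0 0 0
  0 0 0 0 0
Max pheromone 3 at (0,3)

Answer: (0,3)=3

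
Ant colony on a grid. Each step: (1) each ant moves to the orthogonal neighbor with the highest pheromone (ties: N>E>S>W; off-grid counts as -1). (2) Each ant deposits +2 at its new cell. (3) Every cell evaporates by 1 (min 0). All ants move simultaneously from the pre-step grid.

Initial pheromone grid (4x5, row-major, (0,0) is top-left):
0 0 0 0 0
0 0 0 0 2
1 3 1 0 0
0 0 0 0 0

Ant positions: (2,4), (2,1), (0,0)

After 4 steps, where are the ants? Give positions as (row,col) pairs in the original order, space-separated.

Step 1: ant0:(2,4)->N->(1,4) | ant1:(2,1)->E->(2,2) | ant2:(0,0)->E->(0,1)
  grid max=3 at (1,4)
Step 2: ant0:(1,4)->N->(0,4) | ant1:(2,2)->W->(2,1) | ant2:(0,1)->E->(0,2)
  grid max=3 at (2,1)
Step 3: ant0:(0,4)->S->(1,4) | ant1:(2,1)->E->(2,2) | ant2:(0,2)->E->(0,3)
  grid max=3 at (1,4)
Step 4: ant0:(1,4)->N->(0,4) | ant1:(2,2)->W->(2,1) | ant2:(0,3)->E->(0,4)
  grid max=3 at (0,4)

(0,4) (2,1) (0,4)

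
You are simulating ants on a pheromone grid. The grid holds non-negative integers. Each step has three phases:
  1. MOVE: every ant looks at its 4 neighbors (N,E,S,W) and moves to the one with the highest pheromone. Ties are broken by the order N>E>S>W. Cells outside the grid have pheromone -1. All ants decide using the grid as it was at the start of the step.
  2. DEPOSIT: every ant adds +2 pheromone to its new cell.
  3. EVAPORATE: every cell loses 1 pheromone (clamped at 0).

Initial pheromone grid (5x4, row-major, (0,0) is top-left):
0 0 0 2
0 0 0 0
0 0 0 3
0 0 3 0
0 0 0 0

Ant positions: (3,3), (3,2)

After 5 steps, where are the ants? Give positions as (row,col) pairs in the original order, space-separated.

Step 1: ant0:(3,3)->N->(2,3) | ant1:(3,2)->N->(2,2)
  grid max=4 at (2,3)
Step 2: ant0:(2,3)->W->(2,2) | ant1:(2,2)->E->(2,3)
  grid max=5 at (2,3)
Step 3: ant0:(2,2)->E->(2,3) | ant1:(2,3)->W->(2,2)
  grid max=6 at (2,3)
Step 4: ant0:(2,3)->W->(2,2) | ant1:(2,2)->E->(2,3)
  grid max=7 at (2,3)
Step 5: ant0:(2,2)->E->(2,3) | ant1:(2,3)->W->(2,2)
  grid max=8 at (2,3)

(2,3) (2,2)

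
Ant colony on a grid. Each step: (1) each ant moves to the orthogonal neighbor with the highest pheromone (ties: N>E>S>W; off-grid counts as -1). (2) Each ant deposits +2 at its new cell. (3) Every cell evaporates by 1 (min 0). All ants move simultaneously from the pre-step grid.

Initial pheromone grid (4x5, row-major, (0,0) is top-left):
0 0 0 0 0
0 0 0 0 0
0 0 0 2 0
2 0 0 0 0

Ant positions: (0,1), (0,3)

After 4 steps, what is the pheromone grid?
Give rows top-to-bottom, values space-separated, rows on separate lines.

After step 1: ants at (0,2),(0,4)
  0 0 1 0 1
  0 0 0 0 0
  0 0 0 1 0
  1 0 0 0 0
After step 2: ants at (0,3),(1,4)
  0 0 0 1 0
  0 0 0 0 1
  0 0 0 0 0
  0 0 0 0 0
After step 3: ants at (0,4),(0,4)
  0 0 0 0 3
  0 0 0 0 0
  0 0 0 0 0
  0 0 0 0 0
After step 4: ants at (1,4),(1,4)
  0 0 0 0 2
  0 0 0 0 3
  0 0 0 0 0
  0 0 0 0 0

0 0 0 0 2
0 0 0 0 3
0 0 0 0 0
0 0 0 0 0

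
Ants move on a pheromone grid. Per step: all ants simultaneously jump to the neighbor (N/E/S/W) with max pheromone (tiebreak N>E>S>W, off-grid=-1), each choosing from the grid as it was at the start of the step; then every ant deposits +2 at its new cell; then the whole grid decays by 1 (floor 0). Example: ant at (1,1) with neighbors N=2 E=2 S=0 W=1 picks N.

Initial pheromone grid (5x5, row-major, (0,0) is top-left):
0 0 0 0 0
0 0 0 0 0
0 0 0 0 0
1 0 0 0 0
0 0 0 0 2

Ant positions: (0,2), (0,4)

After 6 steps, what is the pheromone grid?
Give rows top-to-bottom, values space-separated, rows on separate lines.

After step 1: ants at (0,3),(1,4)
  0 0 0 1 0
  0 0 0 0 1
  0 0 0 0 0
  0 0 0 0 0
  0 0 0 0 1
After step 2: ants at (0,4),(0,4)
  0 0 0 0 3
  0 0 0 0 0
  0 0 0 0 0
  0 0 0 0 0
  0 0 0 0 0
After step 3: ants at (1,4),(1,4)
  0 0 0 0 2
  0 0 0 0 3
  0 0 0 0 0
  0 0 0 0 0
  0 0 0 0 0
After step 4: ants at (0,4),(0,4)
  0 0 0 0 5
  0 0 0 0 2
  0 0 0 0 0
  0 0 0 0 0
  0 0 0 0 0
After step 5: ants at (1,4),(1,4)
  0 0 0 0 4
  0 0 0 0 5
  0 0 0 0 0
  0 0 0 0 0
  0 0 0 0 0
After step 6: ants at (0,4),(0,4)
  0 0 0 0 7
  0 0 0 0 4
  0 0 0 0 0
  0 0 0 0 0
  0 0 0 0 0

0 0 0 0 7
0 0 0 0 4
0 0 0 0 0
0 0 0 0 0
0 0 0 0 0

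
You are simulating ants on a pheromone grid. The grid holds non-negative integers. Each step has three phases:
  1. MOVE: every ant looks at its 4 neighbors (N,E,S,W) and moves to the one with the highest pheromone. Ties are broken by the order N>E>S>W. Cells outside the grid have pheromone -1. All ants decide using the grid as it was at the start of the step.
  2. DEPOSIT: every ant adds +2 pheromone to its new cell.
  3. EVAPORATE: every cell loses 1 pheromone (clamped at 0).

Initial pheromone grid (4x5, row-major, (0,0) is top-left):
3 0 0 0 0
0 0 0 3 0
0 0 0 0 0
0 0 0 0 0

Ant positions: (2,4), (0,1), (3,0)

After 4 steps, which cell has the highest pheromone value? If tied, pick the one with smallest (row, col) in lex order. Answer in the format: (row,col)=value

Step 1: ant0:(2,4)->N->(1,4) | ant1:(0,1)->W->(0,0) | ant2:(3,0)->N->(2,0)
  grid max=4 at (0,0)
Step 2: ant0:(1,4)->W->(1,3) | ant1:(0,0)->E->(0,1) | ant2:(2,0)->N->(1,0)
  grid max=3 at (0,0)
Step 3: ant0:(1,3)->N->(0,3) | ant1:(0,1)->W->(0,0) | ant2:(1,0)->N->(0,0)
  grid max=6 at (0,0)
Step 4: ant0:(0,3)->S->(1,3) | ant1:(0,0)->E->(0,1) | ant2:(0,0)->E->(0,1)
  grid max=5 at (0,0)
Final grid:
  5 3 0 0 0
  0 0 0 3 0
  0 0 0 0 0
  0 0 0 0 0
Max pheromone 5 at (0,0)

Answer: (0,0)=5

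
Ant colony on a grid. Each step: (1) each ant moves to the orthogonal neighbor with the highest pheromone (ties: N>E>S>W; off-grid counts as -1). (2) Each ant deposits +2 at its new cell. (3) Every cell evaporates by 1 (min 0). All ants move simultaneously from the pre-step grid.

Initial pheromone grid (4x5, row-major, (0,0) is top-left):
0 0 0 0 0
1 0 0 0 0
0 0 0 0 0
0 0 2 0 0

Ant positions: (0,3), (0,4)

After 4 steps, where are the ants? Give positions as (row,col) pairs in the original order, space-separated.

Step 1: ant0:(0,3)->E->(0,4) | ant1:(0,4)->S->(1,4)
  grid max=1 at (0,4)
Step 2: ant0:(0,4)->S->(1,4) | ant1:(1,4)->N->(0,4)
  grid max=2 at (0,4)
Step 3: ant0:(1,4)->N->(0,4) | ant1:(0,4)->S->(1,4)
  grid max=3 at (0,4)
Step 4: ant0:(0,4)->S->(1,4) | ant1:(1,4)->N->(0,4)
  grid max=4 at (0,4)

(1,4) (0,4)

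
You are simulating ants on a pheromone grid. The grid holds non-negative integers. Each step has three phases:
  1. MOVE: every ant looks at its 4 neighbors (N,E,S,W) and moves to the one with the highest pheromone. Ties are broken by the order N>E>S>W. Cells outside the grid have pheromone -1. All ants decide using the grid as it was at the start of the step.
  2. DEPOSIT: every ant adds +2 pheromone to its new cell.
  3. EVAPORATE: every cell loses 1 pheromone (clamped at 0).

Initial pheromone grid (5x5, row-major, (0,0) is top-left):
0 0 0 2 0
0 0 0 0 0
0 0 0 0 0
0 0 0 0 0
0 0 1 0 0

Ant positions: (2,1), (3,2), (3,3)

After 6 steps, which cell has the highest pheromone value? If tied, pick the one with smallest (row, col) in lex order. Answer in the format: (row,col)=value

Step 1: ant0:(2,1)->N->(1,1) | ant1:(3,2)->S->(4,2) | ant2:(3,3)->N->(2,3)
  grid max=2 at (4,2)
Step 2: ant0:(1,1)->N->(0,1) | ant1:(4,2)->N->(3,2) | ant2:(2,3)->N->(1,3)
  grid max=1 at (0,1)
Step 3: ant0:(0,1)->E->(0,2) | ant1:(3,2)->S->(4,2) | ant2:(1,3)->N->(0,3)
  grid max=2 at (4,2)
Step 4: ant0:(0,2)->E->(0,3) | ant1:(4,2)->N->(3,2) | ant2:(0,3)->W->(0,2)
  grid max=2 at (0,2)
Step 5: ant0:(0,3)->W->(0,2) | ant1:(3,2)->S->(4,2) | ant2:(0,2)->E->(0,3)
  grid max=3 at (0,2)
Step 6: ant0:(0,2)->E->(0,3) | ant1:(4,2)->N->(3,2) | ant2:(0,3)->W->(0,2)
  grid max=4 at (0,2)
Final grid:
  0 0 4 4 0
  0 0 0 0 0
  0 0 0 0 0
  0 0 1 0 0
  0 0 1 0 0
Max pheromone 4 at (0,2)

Answer: (0,2)=4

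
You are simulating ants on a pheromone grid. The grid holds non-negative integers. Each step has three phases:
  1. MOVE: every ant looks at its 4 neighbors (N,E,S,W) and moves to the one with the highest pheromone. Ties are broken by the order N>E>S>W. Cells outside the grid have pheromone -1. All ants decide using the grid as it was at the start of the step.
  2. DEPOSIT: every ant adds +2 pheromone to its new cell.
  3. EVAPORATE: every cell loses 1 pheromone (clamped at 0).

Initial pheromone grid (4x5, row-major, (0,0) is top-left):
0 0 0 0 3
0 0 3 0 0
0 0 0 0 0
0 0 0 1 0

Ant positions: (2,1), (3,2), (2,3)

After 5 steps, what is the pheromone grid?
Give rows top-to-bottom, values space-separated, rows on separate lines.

After step 1: ants at (1,1),(3,3),(3,3)
  0 0 0 0 2
  0 1 2 0 0
  0 0 0 0 0
  0 0 0 4 0
After step 2: ants at (1,2),(2,3),(2,3)
  0 0 0 0 1
  0 0 3 0 0
  0 0 0 3 0
  0 0 0 3 0
After step 3: ants at (0,2),(3,3),(3,3)
  0 0 1 0 0
  0 0 2 0 0
  0 0 0 2 0
  0 0 0 6 0
After step 4: ants at (1,2),(2,3),(2,3)
  0 0 0 0 0
  0 0 3 0 0
  0 0 0 5 0
  0 0 0 5 0
After step 5: ants at (0,2),(3,3),(3,3)
  0 0 1 0 0
  0 0 2 0 0
  0 0 0 4 0
  0 0 0 8 0

0 0 1 0 0
0 0 2 0 0
0 0 0 4 0
0 0 0 8 0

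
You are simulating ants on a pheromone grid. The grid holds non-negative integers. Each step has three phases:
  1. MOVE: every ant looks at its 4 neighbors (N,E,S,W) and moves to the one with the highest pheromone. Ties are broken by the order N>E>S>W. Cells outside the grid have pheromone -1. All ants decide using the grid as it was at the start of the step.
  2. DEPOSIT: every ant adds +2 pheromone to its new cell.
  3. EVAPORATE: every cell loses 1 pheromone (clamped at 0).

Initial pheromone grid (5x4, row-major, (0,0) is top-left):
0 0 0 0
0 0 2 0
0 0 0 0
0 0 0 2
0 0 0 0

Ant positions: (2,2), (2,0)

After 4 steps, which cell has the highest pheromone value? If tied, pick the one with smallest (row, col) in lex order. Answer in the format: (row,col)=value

Answer: (0,2)=3

Derivation:
Step 1: ant0:(2,2)->N->(1,2) | ant1:(2,0)->N->(1,0)
  grid max=3 at (1,2)
Step 2: ant0:(1,2)->N->(0,2) | ant1:(1,0)->N->(0,0)
  grid max=2 at (1,2)
Step 3: ant0:(0,2)->S->(1,2) | ant1:(0,0)->E->(0,1)
  grid max=3 at (1,2)
Step 4: ant0:(1,2)->N->(0,2) | ant1:(0,1)->E->(0,2)
  grid max=3 at (0,2)
Final grid:
  0 0 3 0
  0 0 2 0
  0 0 0 0
  0 0 0 0
  0 0 0 0
Max pheromone 3 at (0,2)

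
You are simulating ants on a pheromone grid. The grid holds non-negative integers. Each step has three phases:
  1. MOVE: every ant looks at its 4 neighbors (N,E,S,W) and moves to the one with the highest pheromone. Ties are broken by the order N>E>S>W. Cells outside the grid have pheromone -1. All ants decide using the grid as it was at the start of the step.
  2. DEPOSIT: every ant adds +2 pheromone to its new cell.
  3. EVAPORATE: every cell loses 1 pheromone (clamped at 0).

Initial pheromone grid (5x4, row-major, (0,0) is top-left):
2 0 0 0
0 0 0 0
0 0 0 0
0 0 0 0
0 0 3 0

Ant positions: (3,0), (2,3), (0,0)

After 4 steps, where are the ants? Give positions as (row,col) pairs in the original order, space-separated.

Step 1: ant0:(3,0)->N->(2,0) | ant1:(2,3)->N->(1,3) | ant2:(0,0)->E->(0,1)
  grid max=2 at (4,2)
Step 2: ant0:(2,0)->N->(1,0) | ant1:(1,3)->N->(0,3) | ant2:(0,1)->W->(0,0)
  grid max=2 at (0,0)
Step 3: ant0:(1,0)->N->(0,0) | ant1:(0,3)->S->(1,3) | ant2:(0,0)->S->(1,0)
  grid max=3 at (0,0)
Step 4: ant0:(0,0)->S->(1,0) | ant1:(1,3)->N->(0,3) | ant2:(1,0)->N->(0,0)
  grid max=4 at (0,0)

(1,0) (0,3) (0,0)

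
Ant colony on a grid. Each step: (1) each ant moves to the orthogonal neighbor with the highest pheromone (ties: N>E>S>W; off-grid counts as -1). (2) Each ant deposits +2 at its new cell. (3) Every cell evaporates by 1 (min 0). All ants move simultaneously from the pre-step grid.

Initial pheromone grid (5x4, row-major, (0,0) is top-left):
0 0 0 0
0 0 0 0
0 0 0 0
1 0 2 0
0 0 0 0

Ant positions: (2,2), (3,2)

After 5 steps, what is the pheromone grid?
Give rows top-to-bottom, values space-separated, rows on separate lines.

After step 1: ants at (3,2),(2,2)
  0 0 0 0
  0 0 0 0
  0 0 1 0
  0 0 3 0
  0 0 0 0
After step 2: ants at (2,2),(3,2)
  0 0 0 0
  0 0 0 0
  0 0 2 0
  0 0 4 0
  0 0 0 0
After step 3: ants at (3,2),(2,2)
  0 0 0 0
  0 0 0 0
  0 0 3 0
  0 0 5 0
  0 0 0 0
After step 4: ants at (2,2),(3,2)
  0 0 0 0
  0 0 0 0
  0 0 4 0
  0 0 6 0
  0 0 0 0
After step 5: ants at (3,2),(2,2)
  0 0 0 0
  0 0 0 0
  0 0 5 0
  0 0 7 0
  0 0 0 0

0 0 0 0
0 0 0 0
0 0 5 0
0 0 7 0
0 0 0 0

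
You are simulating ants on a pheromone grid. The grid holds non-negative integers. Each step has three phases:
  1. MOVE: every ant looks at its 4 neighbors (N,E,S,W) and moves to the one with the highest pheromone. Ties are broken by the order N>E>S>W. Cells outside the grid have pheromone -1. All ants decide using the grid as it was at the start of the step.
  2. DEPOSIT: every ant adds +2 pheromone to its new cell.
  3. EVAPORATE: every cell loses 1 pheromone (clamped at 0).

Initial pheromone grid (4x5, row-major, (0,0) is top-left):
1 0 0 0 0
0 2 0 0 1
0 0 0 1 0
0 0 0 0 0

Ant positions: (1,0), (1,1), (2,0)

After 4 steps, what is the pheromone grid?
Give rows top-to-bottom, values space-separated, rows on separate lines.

After step 1: ants at (1,1),(0,1),(1,0)
  0 1 0 0 0
  1 3 0 0 0
  0 0 0 0 0
  0 0 0 0 0
After step 2: ants at (0,1),(1,1),(1,1)
  0 2 0 0 0
  0 6 0 0 0
  0 0 0 0 0
  0 0 0 0 0
After step 3: ants at (1,1),(0,1),(0,1)
  0 5 0 0 0
  0 7 0 0 0
  0 0 0 0 0
  0 0 0 0 0
After step 4: ants at (0,1),(1,1),(1,1)
  0 6 0 0 0
  0 10 0 0 0
  0 0 0 0 0
  0 0 0 0 0

0 6 0 0 0
0 10 0 0 0
0 0 0 0 0
0 0 0 0 0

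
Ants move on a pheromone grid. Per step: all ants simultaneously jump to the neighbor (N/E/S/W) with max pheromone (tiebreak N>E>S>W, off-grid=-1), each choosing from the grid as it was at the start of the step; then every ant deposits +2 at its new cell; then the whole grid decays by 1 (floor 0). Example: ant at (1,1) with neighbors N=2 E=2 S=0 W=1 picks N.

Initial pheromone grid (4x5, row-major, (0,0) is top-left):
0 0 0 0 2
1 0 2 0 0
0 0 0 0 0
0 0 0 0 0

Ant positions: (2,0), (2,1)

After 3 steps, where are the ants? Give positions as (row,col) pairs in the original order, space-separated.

Step 1: ant0:(2,0)->N->(1,0) | ant1:(2,1)->N->(1,1)
  grid max=2 at (1,0)
Step 2: ant0:(1,0)->E->(1,1) | ant1:(1,1)->W->(1,0)
  grid max=3 at (1,0)
Step 3: ant0:(1,1)->W->(1,0) | ant1:(1,0)->E->(1,1)
  grid max=4 at (1,0)

(1,0) (1,1)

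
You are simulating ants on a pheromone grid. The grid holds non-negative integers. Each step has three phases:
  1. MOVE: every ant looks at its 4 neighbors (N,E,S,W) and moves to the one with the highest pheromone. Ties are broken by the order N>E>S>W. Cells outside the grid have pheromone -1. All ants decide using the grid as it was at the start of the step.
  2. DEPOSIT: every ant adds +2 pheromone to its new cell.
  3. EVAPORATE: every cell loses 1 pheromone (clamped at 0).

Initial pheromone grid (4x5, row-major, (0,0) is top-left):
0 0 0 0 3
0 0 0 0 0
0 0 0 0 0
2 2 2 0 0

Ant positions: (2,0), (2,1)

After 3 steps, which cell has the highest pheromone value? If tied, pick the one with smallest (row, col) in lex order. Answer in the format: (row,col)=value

Answer: (3,0)=5

Derivation:
Step 1: ant0:(2,0)->S->(3,0) | ant1:(2,1)->S->(3,1)
  grid max=3 at (3,0)
Step 2: ant0:(3,0)->E->(3,1) | ant1:(3,1)->W->(3,0)
  grid max=4 at (3,0)
Step 3: ant0:(3,1)->W->(3,0) | ant1:(3,0)->E->(3,1)
  grid max=5 at (3,0)
Final grid:
  0 0 0 0 0
  0 0 0 0 0
  0 0 0 0 0
  5 5 0 0 0
Max pheromone 5 at (3,0)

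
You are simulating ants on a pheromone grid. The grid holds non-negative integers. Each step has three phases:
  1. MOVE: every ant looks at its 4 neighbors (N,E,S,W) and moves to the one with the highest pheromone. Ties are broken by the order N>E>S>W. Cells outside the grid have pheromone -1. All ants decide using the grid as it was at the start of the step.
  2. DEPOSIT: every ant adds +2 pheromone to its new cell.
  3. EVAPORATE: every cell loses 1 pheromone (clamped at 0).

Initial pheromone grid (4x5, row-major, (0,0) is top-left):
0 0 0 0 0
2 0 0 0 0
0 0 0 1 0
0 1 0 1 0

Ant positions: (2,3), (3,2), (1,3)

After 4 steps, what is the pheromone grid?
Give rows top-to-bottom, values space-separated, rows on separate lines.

After step 1: ants at (3,3),(3,3),(2,3)
  0 0 0 0 0
  1 0 0 0 0
  0 0 0 2 0
  0 0 0 4 0
After step 2: ants at (2,3),(2,3),(3,3)
  0 0 0 0 0
  0 0 0 0 0
  0 0 0 5 0
  0 0 0 5 0
After step 3: ants at (3,3),(3,3),(2,3)
  0 0 0 0 0
  0 0 0 0 0
  0 0 0 6 0
  0 0 0 8 0
After step 4: ants at (2,3),(2,3),(3,3)
  0 0 0 0 0
  0 0 0 0 0
  0 0 0 9 0
  0 0 0 9 0

0 0 0 0 0
0 0 0 0 0
0 0 0 9 0
0 0 0 9 0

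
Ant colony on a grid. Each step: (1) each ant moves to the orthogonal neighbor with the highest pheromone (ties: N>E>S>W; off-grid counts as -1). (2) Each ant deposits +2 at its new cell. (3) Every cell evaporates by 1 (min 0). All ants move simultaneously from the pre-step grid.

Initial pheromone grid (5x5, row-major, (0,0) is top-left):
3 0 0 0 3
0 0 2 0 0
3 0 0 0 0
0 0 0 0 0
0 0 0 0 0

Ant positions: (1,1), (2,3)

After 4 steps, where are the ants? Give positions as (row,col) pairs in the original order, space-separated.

Step 1: ant0:(1,1)->E->(1,2) | ant1:(2,3)->N->(1,3)
  grid max=3 at (1,2)
Step 2: ant0:(1,2)->E->(1,3) | ant1:(1,3)->W->(1,2)
  grid max=4 at (1,2)
Step 3: ant0:(1,3)->W->(1,2) | ant1:(1,2)->E->(1,3)
  grid max=5 at (1,2)
Step 4: ant0:(1,2)->E->(1,3) | ant1:(1,3)->W->(1,2)
  grid max=6 at (1,2)

(1,3) (1,2)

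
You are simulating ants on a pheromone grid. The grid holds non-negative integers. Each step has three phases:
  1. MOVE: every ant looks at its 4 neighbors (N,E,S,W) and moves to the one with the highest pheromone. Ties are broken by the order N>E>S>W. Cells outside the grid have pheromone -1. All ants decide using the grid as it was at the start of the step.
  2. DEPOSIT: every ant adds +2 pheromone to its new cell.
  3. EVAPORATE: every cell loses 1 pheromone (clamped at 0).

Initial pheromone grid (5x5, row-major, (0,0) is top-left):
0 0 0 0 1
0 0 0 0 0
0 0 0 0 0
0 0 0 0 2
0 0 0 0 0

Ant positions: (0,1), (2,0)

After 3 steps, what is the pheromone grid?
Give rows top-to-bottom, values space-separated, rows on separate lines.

After step 1: ants at (0,2),(1,0)
  0 0 1 0 0
  1 0 0 0 0
  0 0 0 0 0
  0 0 0 0 1
  0 0 0 0 0
After step 2: ants at (0,3),(0,0)
  1 0 0 1 0
  0 0 0 0 0
  0 0 0 0 0
  0 0 0 0 0
  0 0 0 0 0
After step 3: ants at (0,4),(0,1)
  0 1 0 0 1
  0 0 0 0 0
  0 0 0 0 0
  0 0 0 0 0
  0 0 0 0 0

0 1 0 0 1
0 0 0 0 0
0 0 0 0 0
0 0 0 0 0
0 0 0 0 0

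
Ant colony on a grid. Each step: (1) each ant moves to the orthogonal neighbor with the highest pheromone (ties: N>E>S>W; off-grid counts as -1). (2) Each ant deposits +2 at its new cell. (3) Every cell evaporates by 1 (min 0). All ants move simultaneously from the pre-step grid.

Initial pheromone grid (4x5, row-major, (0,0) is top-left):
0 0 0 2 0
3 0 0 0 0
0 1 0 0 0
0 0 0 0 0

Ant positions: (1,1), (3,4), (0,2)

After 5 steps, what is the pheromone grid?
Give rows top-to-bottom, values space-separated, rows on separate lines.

After step 1: ants at (1,0),(2,4),(0,3)
  0 0 0 3 0
  4 0 0 0 0
  0 0 0 0 1
  0 0 0 0 0
After step 2: ants at (0,0),(1,4),(0,4)
  1 0 0 2 1
  3 0 0 0 1
  0 0 0 0 0
  0 0 0 0 0
After step 3: ants at (1,0),(0,4),(0,3)
  0 0 0 3 2
  4 0 0 0 0
  0 0 0 0 0
  0 0 0 0 0
After step 4: ants at (0,0),(0,3),(0,4)
  1 0 0 4 3
  3 0 0 0 0
  0 0 0 0 0
  0 0 0 0 0
After step 5: ants at (1,0),(0,4),(0,3)
  0 0 0 5 4
  4 0 0 0 0
  0 0 0 0 0
  0 0 0 0 0

0 0 0 5 4
4 0 0 0 0
0 0 0 0 0
0 0 0 0 0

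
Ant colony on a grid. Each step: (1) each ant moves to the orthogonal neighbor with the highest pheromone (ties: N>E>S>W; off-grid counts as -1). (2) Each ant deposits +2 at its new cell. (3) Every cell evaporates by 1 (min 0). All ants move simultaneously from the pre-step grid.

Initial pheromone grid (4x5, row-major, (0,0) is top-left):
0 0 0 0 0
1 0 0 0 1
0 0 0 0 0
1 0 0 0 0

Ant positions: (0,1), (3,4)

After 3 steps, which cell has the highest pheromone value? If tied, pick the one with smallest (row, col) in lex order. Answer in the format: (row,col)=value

Answer: (0,4)=3

Derivation:
Step 1: ant0:(0,1)->E->(0,2) | ant1:(3,4)->N->(2,4)
  grid max=1 at (0,2)
Step 2: ant0:(0,2)->E->(0,3) | ant1:(2,4)->N->(1,4)
  grid max=1 at (0,3)
Step 3: ant0:(0,3)->E->(0,4) | ant1:(1,4)->N->(0,4)
  grid max=3 at (0,4)
Final grid:
  0 0 0 0 3
  0 0 0 0 0
  0 0 0 0 0
  0 0 0 0 0
Max pheromone 3 at (0,4)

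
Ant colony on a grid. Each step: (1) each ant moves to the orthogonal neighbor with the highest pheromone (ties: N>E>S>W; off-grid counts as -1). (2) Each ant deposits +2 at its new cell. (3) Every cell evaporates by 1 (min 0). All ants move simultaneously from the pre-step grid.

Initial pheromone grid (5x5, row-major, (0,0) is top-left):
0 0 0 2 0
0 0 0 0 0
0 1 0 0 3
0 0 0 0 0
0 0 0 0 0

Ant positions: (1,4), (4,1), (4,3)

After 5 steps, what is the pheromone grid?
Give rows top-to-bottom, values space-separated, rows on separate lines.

After step 1: ants at (2,4),(3,1),(3,3)
  0 0 0 1 0
  0 0 0 0 0
  0 0 0 0 4
  0 1 0 1 0
  0 0 0 0 0
After step 2: ants at (1,4),(2,1),(2,3)
  0 0 0 0 0
  0 0 0 0 1
  0 1 0 1 3
  0 0 0 0 0
  0 0 0 0 0
After step 3: ants at (2,4),(1,1),(2,4)
  0 0 0 0 0
  0 1 0 0 0
  0 0 0 0 6
  0 0 0 0 0
  0 0 0 0 0
After step 4: ants at (1,4),(0,1),(1,4)
  0 1 0 0 0
  0 0 0 0 3
  0 0 0 0 5
  0 0 0 0 0
  0 0 0 0 0
After step 5: ants at (2,4),(0,2),(2,4)
  0 0 1 0 0
  0 0 0 0 2
  0 0 0 0 8
  0 0 0 0 0
  0 0 0 0 0

0 0 1 0 0
0 0 0 0 2
0 0 0 0 8
0 0 0 0 0
0 0 0 0 0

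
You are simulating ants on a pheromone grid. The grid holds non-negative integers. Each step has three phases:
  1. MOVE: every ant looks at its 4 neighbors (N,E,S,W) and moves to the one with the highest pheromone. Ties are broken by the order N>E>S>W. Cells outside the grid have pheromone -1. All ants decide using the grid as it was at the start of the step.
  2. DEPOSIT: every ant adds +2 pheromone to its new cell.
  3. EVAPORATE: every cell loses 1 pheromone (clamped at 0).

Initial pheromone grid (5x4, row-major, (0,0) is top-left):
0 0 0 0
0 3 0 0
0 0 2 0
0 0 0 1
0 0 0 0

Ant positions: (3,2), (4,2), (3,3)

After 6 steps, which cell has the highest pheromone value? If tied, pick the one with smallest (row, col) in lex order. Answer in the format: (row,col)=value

Answer: (2,2)=14

Derivation:
Step 1: ant0:(3,2)->N->(2,2) | ant1:(4,2)->N->(3,2) | ant2:(3,3)->N->(2,3)
  grid max=3 at (2,2)
Step 2: ant0:(2,2)->E->(2,3) | ant1:(3,2)->N->(2,2) | ant2:(2,3)->W->(2,2)
  grid max=6 at (2,2)
Step 3: ant0:(2,3)->W->(2,2) | ant1:(2,2)->E->(2,3) | ant2:(2,2)->E->(2,3)
  grid max=7 at (2,2)
Step 4: ant0:(2,2)->E->(2,3) | ant1:(2,3)->W->(2,2) | ant2:(2,3)->W->(2,2)
  grid max=10 at (2,2)
Step 5: ant0:(2,3)->W->(2,2) | ant1:(2,2)->E->(2,3) | ant2:(2,2)->E->(2,3)
  grid max=11 at (2,2)
Step 6: ant0:(2,2)->E->(2,3) | ant1:(2,3)->W->(2,2) | ant2:(2,3)->W->(2,2)
  grid max=14 at (2,2)
Final grid:
  0 0 0 0
  0 0 0 0
  0 0 14 10
  0 0 0 0
  0 0 0 0
Max pheromone 14 at (2,2)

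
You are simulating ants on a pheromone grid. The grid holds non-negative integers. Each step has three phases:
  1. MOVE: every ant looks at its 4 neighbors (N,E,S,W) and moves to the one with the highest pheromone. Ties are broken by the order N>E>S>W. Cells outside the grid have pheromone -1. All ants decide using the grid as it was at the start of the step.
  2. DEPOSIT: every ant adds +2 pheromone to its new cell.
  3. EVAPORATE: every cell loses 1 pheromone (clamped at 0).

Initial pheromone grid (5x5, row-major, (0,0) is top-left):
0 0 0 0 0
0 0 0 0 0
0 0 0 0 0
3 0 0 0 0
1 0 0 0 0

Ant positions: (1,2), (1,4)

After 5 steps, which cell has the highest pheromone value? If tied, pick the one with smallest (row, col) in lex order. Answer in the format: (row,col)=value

Answer: (0,4)=5

Derivation:
Step 1: ant0:(1,2)->N->(0,2) | ant1:(1,4)->N->(0,4)
  grid max=2 at (3,0)
Step 2: ant0:(0,2)->E->(0,3) | ant1:(0,4)->S->(1,4)
  grid max=1 at (0,3)
Step 3: ant0:(0,3)->E->(0,4) | ant1:(1,4)->N->(0,4)
  grid max=3 at (0,4)
Step 4: ant0:(0,4)->S->(1,4) | ant1:(0,4)->S->(1,4)
  grid max=3 at (1,4)
Step 5: ant0:(1,4)->N->(0,4) | ant1:(1,4)->N->(0,4)
  grid max=5 at (0,4)
Final grid:
  0 0 0 0 5
  0 0 0 0 2
  0 0 0 0 0
  0 0 0 0 0
  0 0 0 0 0
Max pheromone 5 at (0,4)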